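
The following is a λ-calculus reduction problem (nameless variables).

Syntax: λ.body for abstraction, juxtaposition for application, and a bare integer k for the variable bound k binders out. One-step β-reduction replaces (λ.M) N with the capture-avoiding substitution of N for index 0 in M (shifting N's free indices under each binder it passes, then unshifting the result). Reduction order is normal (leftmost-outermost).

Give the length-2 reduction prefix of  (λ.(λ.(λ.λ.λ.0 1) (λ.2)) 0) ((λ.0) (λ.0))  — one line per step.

Answer: after 2 steps: (λ.λ.λ.0 1) (λ.(λ.0) (λ.0))

Working:
  start: (λ.(λ.(λ.λ.λ.0 1) (λ.2)) 0) ((λ.0) (λ.0))
  →1  (λ.(λ.λ.λ.0 1) (λ.(λ.0) (λ.0))) ((λ.0) (λ.0))
  →2  (λ.λ.λ.0 1) (λ.(λ.0) (λ.0))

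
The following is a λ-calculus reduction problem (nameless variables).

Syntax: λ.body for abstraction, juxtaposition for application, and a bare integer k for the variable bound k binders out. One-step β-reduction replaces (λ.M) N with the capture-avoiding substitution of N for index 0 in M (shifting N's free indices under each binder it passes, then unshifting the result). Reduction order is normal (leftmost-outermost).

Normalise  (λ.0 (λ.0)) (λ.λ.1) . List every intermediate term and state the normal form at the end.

  start: (λ.0 (λ.0)) (λ.λ.1)
  [1] (λ.λ.1) (λ.0)
  [2] λ.λ.0

Answer: normal form = λ.λ.0  (in 2 steps)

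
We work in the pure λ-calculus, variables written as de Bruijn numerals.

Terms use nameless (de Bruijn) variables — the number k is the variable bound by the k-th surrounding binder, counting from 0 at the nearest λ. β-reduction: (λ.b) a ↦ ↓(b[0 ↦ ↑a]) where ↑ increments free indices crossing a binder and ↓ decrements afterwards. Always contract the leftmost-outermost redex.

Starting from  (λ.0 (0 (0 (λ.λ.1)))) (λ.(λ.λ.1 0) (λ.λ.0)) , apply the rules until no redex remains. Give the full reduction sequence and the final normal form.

Answer: normal form = λ.λ.0  (in 4 steps)

Reduction:
  start: (λ.0 (0 (0 (λ.λ.1)))) (λ.(λ.λ.1 0) (λ.λ.0))
  →1  (λ.(λ.λ.1 0) (λ.λ.0)) ((λ.(λ.λ.1 0) (λ.λ.0)) ((λ.(λ.λ.1 0) (λ.λ.0)) (λ.λ.1)))
  →2  (λ.λ.1 0) (λ.λ.0)
  →3  λ.(λ.λ.0) 0
  →4  λ.λ.0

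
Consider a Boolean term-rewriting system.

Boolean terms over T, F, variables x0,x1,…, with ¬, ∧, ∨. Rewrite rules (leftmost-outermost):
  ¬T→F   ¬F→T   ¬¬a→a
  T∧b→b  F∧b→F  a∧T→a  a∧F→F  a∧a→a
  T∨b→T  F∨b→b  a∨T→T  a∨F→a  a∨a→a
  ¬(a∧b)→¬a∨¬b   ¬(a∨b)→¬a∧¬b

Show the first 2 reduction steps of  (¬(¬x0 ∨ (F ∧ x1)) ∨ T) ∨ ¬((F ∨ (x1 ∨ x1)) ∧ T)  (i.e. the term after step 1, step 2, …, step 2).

  start: (¬(¬x0 ∨ (F ∧ x1)) ∨ T) ∨ ¬((F ∨ (x1 ∨ x1)) ∧ T)
  [1] T ∨ ¬((F ∨ (x1 ∨ x1)) ∧ T)
  [2] T

Answer: after 2 steps: T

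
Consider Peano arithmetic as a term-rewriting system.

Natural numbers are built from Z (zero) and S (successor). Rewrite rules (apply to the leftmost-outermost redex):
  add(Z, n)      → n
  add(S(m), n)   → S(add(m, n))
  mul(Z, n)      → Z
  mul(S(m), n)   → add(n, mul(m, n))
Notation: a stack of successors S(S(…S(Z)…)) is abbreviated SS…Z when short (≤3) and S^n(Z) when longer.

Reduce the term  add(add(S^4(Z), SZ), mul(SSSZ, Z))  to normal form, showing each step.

Answer: normal form = S^5(Z)  (in 18 steps)

Working:
  start: add(add(S^4(Z), SZ), mul(SSSZ, Z))
  →1  add(S(add(SSSZ, SZ)), mul(SSSZ, Z))
  →2  S(add(add(SSSZ, SZ), mul(SSSZ, Z)))
  →3  S(add(S(add(SSZ, SZ)), mul(SSSZ, Z)))
  →4  S(S(add(add(SSZ, SZ), mul(SSSZ, Z))))
  →5  S(S(add(S(add(SZ, SZ)), mul(SSSZ, Z))))
  →6  S(S(S(add(add(SZ, SZ), mul(SSSZ, Z)))))
  →7  S(S(S(add(S(add(Z, SZ)), mul(SSSZ, Z)))))
  →8  S(S(S(S(add(add(Z, SZ), mul(SSSZ, Z))))))
  →9  S(S(S(S(add(SZ, mul(SSSZ, Z))))))
  →10  S(S(S(S(S(add(Z, mul(SSSZ, Z)))))))
  →11  S(S(S(S(S(mul(SSSZ, Z))))))
  →12  S(S(S(S(S(add(Z, mul(SSZ, Z)))))))
  →13  S(S(S(S(S(mul(SSZ, Z))))))
  →14  S(S(S(S(S(add(Z, mul(SZ, Z)))))))
  →15  S(S(S(S(S(mul(SZ, Z))))))
  →16  S(S(S(S(S(add(Z, mul(Z, Z)))))))
  →17  S(S(S(S(S(mul(Z, Z))))))
  →18  S^5(Z)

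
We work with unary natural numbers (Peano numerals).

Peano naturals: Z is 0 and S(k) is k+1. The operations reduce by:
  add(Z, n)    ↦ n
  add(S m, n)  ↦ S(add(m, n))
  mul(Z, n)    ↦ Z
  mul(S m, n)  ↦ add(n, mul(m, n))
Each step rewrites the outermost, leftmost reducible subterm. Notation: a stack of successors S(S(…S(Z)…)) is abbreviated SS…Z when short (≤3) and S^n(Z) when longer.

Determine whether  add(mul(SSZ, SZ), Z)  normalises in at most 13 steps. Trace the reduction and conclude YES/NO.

Answer: YES — reaches normal form SSZ in 10 ≤ 13 steps

Reduction:
  start: add(mul(SSZ, SZ), Z)
  step 1: add(add(SZ, mul(SZ, SZ)), Z)
  step 2: add(S(add(Z, mul(SZ, SZ))), Z)
  step 3: S(add(add(Z, mul(SZ, SZ)), Z))
  step 4: S(add(mul(SZ, SZ), Z))
  step 5: S(add(add(SZ, mul(Z, SZ)), Z))
  step 6: S(add(S(add(Z, mul(Z, SZ))), Z))
  step 7: S(S(add(add(Z, mul(Z, SZ)), Z)))
  step 8: S(S(add(mul(Z, SZ), Z)))
  step 9: S(S(add(Z, Z)))
  step 10: SSZ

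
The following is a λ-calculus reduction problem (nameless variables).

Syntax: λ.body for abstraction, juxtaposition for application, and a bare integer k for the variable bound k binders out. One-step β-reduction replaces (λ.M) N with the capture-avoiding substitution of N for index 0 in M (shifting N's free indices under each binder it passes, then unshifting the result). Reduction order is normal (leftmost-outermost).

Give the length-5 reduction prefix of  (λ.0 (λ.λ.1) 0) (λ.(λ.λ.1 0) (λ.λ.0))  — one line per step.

  start: (λ.0 (λ.λ.1) 0) (λ.(λ.λ.1 0) (λ.λ.0))
  [1] (λ.(λ.λ.1 0) (λ.λ.0)) (λ.λ.1) (λ.(λ.λ.1 0) (λ.λ.0))
  [2] (λ.λ.1 0) (λ.λ.0) (λ.(λ.λ.1 0) (λ.λ.0))
  [3] (λ.(λ.λ.0) 0) (λ.(λ.λ.1 0) (λ.λ.0))
  [4] (λ.λ.0) (λ.(λ.λ.1 0) (λ.λ.0))
  [5] λ.0

Answer: after 5 steps: λ.0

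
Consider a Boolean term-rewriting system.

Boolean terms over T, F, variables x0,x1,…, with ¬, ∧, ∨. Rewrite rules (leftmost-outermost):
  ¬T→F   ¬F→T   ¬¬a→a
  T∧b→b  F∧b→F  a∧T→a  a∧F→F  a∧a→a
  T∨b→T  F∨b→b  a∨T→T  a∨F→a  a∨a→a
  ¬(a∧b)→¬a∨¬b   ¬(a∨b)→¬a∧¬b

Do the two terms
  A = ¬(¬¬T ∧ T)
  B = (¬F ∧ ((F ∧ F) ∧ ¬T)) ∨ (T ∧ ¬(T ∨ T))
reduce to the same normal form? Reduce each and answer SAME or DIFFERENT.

Answer: SAME — A ⇓ F, B ⇓ F

Reduction:
Term A:
  start: ¬(¬¬T ∧ T)
  →1  ¬¬¬T ∨ ¬T
  →2  ¬T ∨ ¬T
  →3  ¬T
  →4  F

Term B:
  start: (¬F ∧ ((F ∧ F) ∧ ¬T)) ∨ (T ∧ ¬(T ∨ T))
  →1  (T ∧ ((F ∧ F) ∧ ¬T)) ∨ (T ∧ ¬(T ∨ T))
  →2  ((F ∧ F) ∧ ¬T) ∨ (T ∧ ¬(T ∨ T))
  →3  (F ∧ ¬T) ∨ (T ∧ ¬(T ∨ T))
  →4  F ∨ (T ∧ ¬(T ∨ T))
  →5  T ∧ ¬(T ∨ T)
  →6  ¬(T ∨ T)
  →7  ¬T ∧ ¬T
  →8  ¬T
  →9  F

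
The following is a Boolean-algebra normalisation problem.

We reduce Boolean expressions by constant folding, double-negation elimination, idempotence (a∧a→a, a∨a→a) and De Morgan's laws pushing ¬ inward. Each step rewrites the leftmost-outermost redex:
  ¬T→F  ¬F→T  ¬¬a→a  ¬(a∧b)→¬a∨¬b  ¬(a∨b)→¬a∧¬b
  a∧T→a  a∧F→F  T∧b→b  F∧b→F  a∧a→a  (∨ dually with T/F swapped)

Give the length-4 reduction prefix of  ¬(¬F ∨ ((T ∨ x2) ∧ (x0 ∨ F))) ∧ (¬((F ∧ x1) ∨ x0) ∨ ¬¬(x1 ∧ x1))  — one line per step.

  start: ¬(¬F ∨ ((T ∨ x2) ∧ (x0 ∨ F))) ∧ (¬((F ∧ x1) ∨ x0) ∨ ¬¬(x1 ∧ x1))
  →1  (¬¬F ∧ ¬((T ∨ x2) ∧ (x0 ∨ F))) ∧ (¬((F ∧ x1) ∨ x0) ∨ ¬¬(x1 ∧ x1))
  →2  (F ∧ ¬((T ∨ x2) ∧ (x0 ∨ F))) ∧ (¬((F ∧ x1) ∨ x0) ∨ ¬¬(x1 ∧ x1))
  →3  F ∧ (¬((F ∧ x1) ∨ x0) ∨ ¬¬(x1 ∧ x1))
  →4  F

Answer: after 4 steps: F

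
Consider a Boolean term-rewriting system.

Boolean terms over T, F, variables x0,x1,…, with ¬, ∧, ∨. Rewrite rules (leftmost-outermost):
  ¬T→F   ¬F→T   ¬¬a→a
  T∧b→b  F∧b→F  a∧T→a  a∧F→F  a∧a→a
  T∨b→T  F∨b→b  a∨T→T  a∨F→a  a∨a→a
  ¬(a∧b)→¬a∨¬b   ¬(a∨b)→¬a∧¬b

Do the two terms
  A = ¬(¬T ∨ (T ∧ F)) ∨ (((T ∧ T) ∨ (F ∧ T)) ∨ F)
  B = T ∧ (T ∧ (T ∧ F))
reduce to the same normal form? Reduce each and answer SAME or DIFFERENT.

Answer: DIFFERENT — A ⇓ T, B ⇓ F

Working:
Term A:
  start: ¬(¬T ∨ (T ∧ F)) ∨ (((T ∧ T) ∨ (F ∧ T)) ∨ F)
  →1  (¬¬T ∧ ¬(T ∧ F)) ∨ (((T ∧ T) ∨ (F ∧ T)) ∨ F)
  →2  (T ∧ ¬(T ∧ F)) ∨ (((T ∧ T) ∨ (F ∧ T)) ∨ F)
  →3  ¬(T ∧ F) ∨ (((T ∧ T) ∨ (F ∧ T)) ∨ F)
  →4  (¬T ∨ ¬F) ∨ (((T ∧ T) ∨ (F ∧ T)) ∨ F)
  →5  (F ∨ ¬F) ∨ (((T ∧ T) ∨ (F ∧ T)) ∨ F)
  →6  ¬F ∨ (((T ∧ T) ∨ (F ∧ T)) ∨ F)
  →7  T ∨ (((T ∧ T) ∨ (F ∧ T)) ∨ F)
  →8  T

Term B:
  start: T ∧ (T ∧ (T ∧ F))
  →1  T ∧ (T ∧ F)
  →2  T ∧ F
  →3  F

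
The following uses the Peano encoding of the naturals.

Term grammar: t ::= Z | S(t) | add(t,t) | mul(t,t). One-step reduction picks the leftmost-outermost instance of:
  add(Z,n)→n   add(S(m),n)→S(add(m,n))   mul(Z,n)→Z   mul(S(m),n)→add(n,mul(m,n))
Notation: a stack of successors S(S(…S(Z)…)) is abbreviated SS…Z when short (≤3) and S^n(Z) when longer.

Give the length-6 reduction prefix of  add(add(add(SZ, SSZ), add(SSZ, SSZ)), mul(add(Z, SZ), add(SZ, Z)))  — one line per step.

  start: add(add(add(SZ, SSZ), add(SSZ, SSZ)), mul(add(Z, SZ), add(SZ, Z)))
  →1  add(add(S(add(Z, SSZ)), add(SSZ, SSZ)), mul(add(Z, SZ), add(SZ, Z)))
  →2  add(S(add(add(Z, SSZ), add(SSZ, SSZ))), mul(add(Z, SZ), add(SZ, Z)))
  →3  S(add(add(add(Z, SSZ), add(SSZ, SSZ)), mul(add(Z, SZ), add(SZ, Z))))
  →4  S(add(add(SSZ, add(SSZ, SSZ)), mul(add(Z, SZ), add(SZ, Z))))
  →5  S(add(S(add(SZ, add(SSZ, SSZ))), mul(add(Z, SZ), add(SZ, Z))))
  →6  S(S(add(add(SZ, add(SSZ, SSZ)), mul(add(Z, SZ), add(SZ, Z)))))

Answer: after 6 steps: S(S(add(add(SZ, add(SSZ, SSZ)), mul(add(Z, SZ), add(SZ, Z)))))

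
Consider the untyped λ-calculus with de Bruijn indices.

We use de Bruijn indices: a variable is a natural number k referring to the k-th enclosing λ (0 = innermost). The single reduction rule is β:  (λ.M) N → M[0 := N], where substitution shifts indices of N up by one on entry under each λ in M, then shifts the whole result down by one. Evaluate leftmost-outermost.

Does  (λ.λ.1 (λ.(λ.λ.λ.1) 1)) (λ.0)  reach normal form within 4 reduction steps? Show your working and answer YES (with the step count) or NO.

  start: (λ.λ.1 (λ.(λ.λ.λ.1) 1)) (λ.0)
  [1] λ.(λ.0) (λ.(λ.λ.λ.1) 1)
  [2] λ.λ.(λ.λ.λ.1) 1
  [3] λ.λ.λ.λ.1

Answer: YES — reaches normal form λ.λ.λ.λ.1 in 3 ≤ 4 steps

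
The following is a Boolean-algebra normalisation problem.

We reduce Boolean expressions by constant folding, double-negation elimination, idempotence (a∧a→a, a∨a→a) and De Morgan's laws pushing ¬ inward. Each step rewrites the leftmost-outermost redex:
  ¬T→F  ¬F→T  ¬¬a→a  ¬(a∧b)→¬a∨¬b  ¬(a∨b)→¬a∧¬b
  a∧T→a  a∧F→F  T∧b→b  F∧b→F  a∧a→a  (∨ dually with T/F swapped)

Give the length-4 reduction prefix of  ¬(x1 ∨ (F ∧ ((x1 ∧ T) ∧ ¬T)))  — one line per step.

Answer: after 4 steps: ¬x1 ∧ T

Working:
  start: ¬(x1 ∨ (F ∧ ((x1 ∧ T) ∧ ¬T)))
  step 1: ¬x1 ∧ ¬(F ∧ ((x1 ∧ T) ∧ ¬T))
  step 2: ¬x1 ∧ (¬F ∨ ¬((x1 ∧ T) ∧ ¬T))
  step 3: ¬x1 ∧ (T ∨ ¬((x1 ∧ T) ∧ ¬T))
  step 4: ¬x1 ∧ T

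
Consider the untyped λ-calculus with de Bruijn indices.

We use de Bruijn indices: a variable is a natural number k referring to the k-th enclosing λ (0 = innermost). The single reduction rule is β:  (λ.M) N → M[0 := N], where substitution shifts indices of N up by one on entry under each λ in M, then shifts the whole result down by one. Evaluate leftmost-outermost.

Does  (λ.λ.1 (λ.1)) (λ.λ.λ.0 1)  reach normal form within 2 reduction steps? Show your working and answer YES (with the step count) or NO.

Answer: YES — reaches normal form λ.λ.λ.0 1 in 2 ≤ 2 steps

Working:
  start: (λ.λ.1 (λ.1)) (λ.λ.λ.0 1)
  [1] λ.(λ.λ.λ.0 1) (λ.1)
  [2] λ.λ.λ.0 1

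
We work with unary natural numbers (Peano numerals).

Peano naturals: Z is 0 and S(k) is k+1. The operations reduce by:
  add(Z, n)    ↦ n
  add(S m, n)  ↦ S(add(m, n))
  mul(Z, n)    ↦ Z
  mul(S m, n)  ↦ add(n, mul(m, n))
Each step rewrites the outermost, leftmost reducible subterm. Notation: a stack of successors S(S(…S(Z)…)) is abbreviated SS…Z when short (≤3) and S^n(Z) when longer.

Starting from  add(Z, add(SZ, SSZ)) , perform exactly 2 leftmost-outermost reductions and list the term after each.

Answer: after 2 steps: S(add(Z, SSZ))

Derivation:
  start: add(Z, add(SZ, SSZ))
  [1] add(SZ, SSZ)
  [2] S(add(Z, SSZ))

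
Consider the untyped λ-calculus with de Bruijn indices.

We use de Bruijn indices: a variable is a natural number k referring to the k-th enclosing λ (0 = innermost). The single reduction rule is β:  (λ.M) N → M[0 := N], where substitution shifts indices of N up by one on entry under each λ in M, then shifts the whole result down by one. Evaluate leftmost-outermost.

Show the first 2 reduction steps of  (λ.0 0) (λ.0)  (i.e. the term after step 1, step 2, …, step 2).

  start: (λ.0 0) (λ.0)
  →1  (λ.0) (λ.0)
  →2  λ.0

Answer: after 2 steps: λ.0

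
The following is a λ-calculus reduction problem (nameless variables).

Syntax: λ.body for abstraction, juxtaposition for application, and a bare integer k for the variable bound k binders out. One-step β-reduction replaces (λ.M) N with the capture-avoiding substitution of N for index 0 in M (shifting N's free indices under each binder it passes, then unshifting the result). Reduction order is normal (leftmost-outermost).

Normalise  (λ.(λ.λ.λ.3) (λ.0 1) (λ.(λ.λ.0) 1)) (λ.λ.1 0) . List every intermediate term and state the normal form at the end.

  start: (λ.(λ.λ.λ.3) (λ.0 1) (λ.(λ.λ.0) 1)) (λ.λ.1 0)
  →1  (λ.λ.λ.λ.λ.1 0) (λ.0 (λ.λ.1 0)) (λ.(λ.λ.0) (λ.λ.1 0))
  →2  (λ.λ.λ.λ.1 0) (λ.(λ.λ.0) (λ.λ.1 0))
  →3  λ.λ.λ.1 0

Answer: normal form = λ.λ.λ.1 0  (in 3 steps)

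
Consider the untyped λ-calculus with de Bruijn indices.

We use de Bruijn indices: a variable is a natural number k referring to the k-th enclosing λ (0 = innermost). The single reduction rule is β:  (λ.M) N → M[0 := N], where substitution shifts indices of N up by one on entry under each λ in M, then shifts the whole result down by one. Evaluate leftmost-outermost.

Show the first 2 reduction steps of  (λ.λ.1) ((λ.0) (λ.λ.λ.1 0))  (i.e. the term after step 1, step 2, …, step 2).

  start: (λ.λ.1) ((λ.0) (λ.λ.λ.1 0))
  [1] λ.(λ.0) (λ.λ.λ.1 0)
  [2] λ.λ.λ.λ.1 0

Answer: after 2 steps: λ.λ.λ.λ.1 0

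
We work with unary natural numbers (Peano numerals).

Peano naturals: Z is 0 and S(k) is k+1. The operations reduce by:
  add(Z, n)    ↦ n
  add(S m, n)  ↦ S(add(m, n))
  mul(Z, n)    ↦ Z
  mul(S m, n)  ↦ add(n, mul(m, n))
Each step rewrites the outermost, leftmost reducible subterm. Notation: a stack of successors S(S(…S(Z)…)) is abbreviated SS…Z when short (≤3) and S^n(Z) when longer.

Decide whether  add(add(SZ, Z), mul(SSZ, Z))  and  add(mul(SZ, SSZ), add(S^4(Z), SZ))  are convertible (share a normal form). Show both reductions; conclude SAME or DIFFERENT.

Answer: DIFFERENT — A ⇓ SZ, B ⇓ S^7(Z)

Reduction:
Term A:
  start: add(add(SZ, Z), mul(SSZ, Z))
  →1  add(S(add(Z, Z)), mul(SSZ, Z))
  →2  S(add(add(Z, Z), mul(SSZ, Z)))
  →3  S(add(Z, mul(SSZ, Z)))
  →4  S(mul(SSZ, Z))
  →5  S(add(Z, mul(SZ, Z)))
  →6  S(mul(SZ, Z))
  →7  S(add(Z, mul(Z, Z)))
  →8  S(mul(Z, Z))
  →9  SZ

Term B:
  start: add(mul(SZ, SSZ), add(S^4(Z), SZ))
  →1  add(add(SSZ, mul(Z, SSZ)), add(S^4(Z), SZ))
  →2  add(S(add(SZ, mul(Z, SSZ))), add(S^4(Z), SZ))
  →3  S(add(add(SZ, mul(Z, SSZ)), add(S^4(Z), SZ)))
  →4  S(add(S(add(Z, mul(Z, SSZ))), add(S^4(Z), SZ)))
  →5  S(S(add(add(Z, mul(Z, SSZ)), add(S^4(Z), SZ))))
  →6  S(S(add(mul(Z, SSZ), add(S^4(Z), SZ))))
  →7  S(S(add(Z, add(S^4(Z), SZ))))
  →8  S(S(add(S^4(Z), SZ)))
  →9  S(S(S(add(SSSZ, SZ))))
  →10  S(S(S(S(add(SSZ, SZ)))))
  →11  S(S(S(S(S(add(SZ, SZ))))))
  →12  S(S(S(S(S(S(add(Z, SZ)))))))
  →13  S^7(Z)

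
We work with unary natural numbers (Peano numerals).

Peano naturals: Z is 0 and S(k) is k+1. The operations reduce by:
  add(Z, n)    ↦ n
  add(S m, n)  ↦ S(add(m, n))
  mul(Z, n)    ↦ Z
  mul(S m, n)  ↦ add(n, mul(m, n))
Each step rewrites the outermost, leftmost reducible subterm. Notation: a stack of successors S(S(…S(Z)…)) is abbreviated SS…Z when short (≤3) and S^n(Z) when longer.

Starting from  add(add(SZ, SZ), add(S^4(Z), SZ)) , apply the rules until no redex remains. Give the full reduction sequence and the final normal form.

Answer: normal form = S^7(Z)  (in 10 steps)

Reduction:
  start: add(add(SZ, SZ), add(S^4(Z), SZ))
  step 1: add(S(add(Z, SZ)), add(S^4(Z), SZ))
  step 2: S(add(add(Z, SZ), add(S^4(Z), SZ)))
  step 3: S(add(SZ, add(S^4(Z), SZ)))
  step 4: S(S(add(Z, add(S^4(Z), SZ))))
  step 5: S(S(add(S^4(Z), SZ)))
  step 6: S(S(S(add(SSSZ, SZ))))
  step 7: S(S(S(S(add(SSZ, SZ)))))
  step 8: S(S(S(S(S(add(SZ, SZ))))))
  step 9: S(S(S(S(S(S(add(Z, SZ)))))))
  step 10: S^7(Z)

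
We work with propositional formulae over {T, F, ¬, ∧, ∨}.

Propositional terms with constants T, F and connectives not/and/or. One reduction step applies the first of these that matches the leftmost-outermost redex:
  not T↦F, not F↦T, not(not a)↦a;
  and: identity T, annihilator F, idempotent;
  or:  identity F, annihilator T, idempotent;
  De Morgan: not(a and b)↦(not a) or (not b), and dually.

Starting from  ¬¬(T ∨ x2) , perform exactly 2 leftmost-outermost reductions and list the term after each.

Answer: after 2 steps: T

Reduction:
  start: ¬¬(T ∨ x2)
  →1  T ∨ x2
  →2  T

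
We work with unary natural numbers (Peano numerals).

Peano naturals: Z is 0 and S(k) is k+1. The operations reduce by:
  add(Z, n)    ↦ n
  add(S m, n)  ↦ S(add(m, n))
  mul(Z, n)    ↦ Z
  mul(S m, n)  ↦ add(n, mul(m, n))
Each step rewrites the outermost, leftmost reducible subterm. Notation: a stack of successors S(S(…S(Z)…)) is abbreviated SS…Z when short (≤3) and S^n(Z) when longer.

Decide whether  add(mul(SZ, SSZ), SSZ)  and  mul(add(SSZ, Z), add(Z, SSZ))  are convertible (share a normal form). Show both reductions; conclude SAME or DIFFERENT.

Term A:
  start: add(mul(SZ, SSZ), SSZ)
  →1  add(add(SSZ, mul(Z, SSZ)), SSZ)
  →2  add(S(add(SZ, mul(Z, SSZ))), SSZ)
  →3  S(add(add(SZ, mul(Z, SSZ)), SSZ))
  →4  S(add(S(add(Z, mul(Z, SSZ))), SSZ))
  →5  S(S(add(add(Z, mul(Z, SSZ)), SSZ)))
  →6  S(S(add(mul(Z, SSZ), SSZ)))
  →7  S(S(add(Z, SSZ)))
  →8  S^4(Z)

Term B:
  start: mul(add(SSZ, Z), add(Z, SSZ))
  →1  mul(S(add(SZ, Z)), add(Z, SSZ))
  →2  add(add(Z, SSZ), mul(add(SZ, Z), add(Z, SSZ)))
  →3  add(SSZ, mul(add(SZ, Z), add(Z, SSZ)))
  →4  S(add(SZ, mul(add(SZ, Z), add(Z, SSZ))))
  →5  S(S(add(Z, mul(add(SZ, Z), add(Z, SSZ)))))
  →6  S(S(mul(add(SZ, Z), add(Z, SSZ))))
  →7  S(S(mul(S(add(Z, Z)), add(Z, SSZ))))
  →8  S(S(add(add(Z, SSZ), mul(add(Z, Z), add(Z, SSZ)))))
  →9  S(S(add(SSZ, mul(add(Z, Z), add(Z, SSZ)))))
  →10  S(S(S(add(SZ, mul(add(Z, Z), add(Z, SSZ))))))
  →11  S(S(S(S(add(Z, mul(add(Z, Z), add(Z, SSZ)))))))
  →12  S(S(S(S(mul(add(Z, Z), add(Z, SSZ))))))
  →13  S(S(S(S(mul(Z, add(Z, SSZ))))))
  →14  S^4(Z)

Answer: SAME — A ⇓ S^4(Z), B ⇓ S^4(Z)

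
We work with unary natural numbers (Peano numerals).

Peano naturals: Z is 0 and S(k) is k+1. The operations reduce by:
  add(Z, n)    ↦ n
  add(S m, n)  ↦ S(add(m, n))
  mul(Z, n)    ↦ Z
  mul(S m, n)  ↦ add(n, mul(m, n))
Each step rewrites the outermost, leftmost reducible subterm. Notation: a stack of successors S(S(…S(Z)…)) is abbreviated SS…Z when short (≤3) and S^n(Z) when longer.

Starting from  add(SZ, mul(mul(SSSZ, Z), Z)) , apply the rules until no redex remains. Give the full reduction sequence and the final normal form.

  start: add(SZ, mul(mul(SSSZ, Z), Z))
  →1  S(add(Z, mul(mul(SSSZ, Z), Z)))
  →2  S(mul(mul(SSSZ, Z), Z))
  →3  S(mul(add(Z, mul(SSZ, Z)), Z))
  →4  S(mul(mul(SSZ, Z), Z))
  →5  S(mul(add(Z, mul(SZ, Z)), Z))
  →6  S(mul(mul(SZ, Z), Z))
  →7  S(mul(add(Z, mul(Z, Z)), Z))
  →8  S(mul(mul(Z, Z), Z))
  →9  S(mul(Z, Z))
  →10  SZ

Answer: normal form = SZ  (in 10 steps)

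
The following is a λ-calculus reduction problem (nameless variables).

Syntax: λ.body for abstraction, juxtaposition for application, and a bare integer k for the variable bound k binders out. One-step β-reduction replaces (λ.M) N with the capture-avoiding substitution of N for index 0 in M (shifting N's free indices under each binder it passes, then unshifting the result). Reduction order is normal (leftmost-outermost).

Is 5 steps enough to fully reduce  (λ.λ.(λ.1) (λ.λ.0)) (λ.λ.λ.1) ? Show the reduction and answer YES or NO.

Answer: YES — reaches normal form λ.0 in 2 ≤ 5 steps

Working:
  start: (λ.λ.(λ.1) (λ.λ.0)) (λ.λ.λ.1)
  step 1: λ.(λ.1) (λ.λ.0)
  step 2: λ.0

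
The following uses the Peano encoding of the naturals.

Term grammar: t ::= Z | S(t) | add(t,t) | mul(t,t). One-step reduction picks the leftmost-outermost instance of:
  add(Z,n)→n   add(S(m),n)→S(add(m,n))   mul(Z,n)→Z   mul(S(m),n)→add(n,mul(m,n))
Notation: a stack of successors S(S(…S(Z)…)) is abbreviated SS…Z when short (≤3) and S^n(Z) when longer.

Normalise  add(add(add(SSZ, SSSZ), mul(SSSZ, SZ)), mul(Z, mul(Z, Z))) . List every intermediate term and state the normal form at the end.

Answer: normal form = S^8(Z)  (in 29 steps)

Derivation:
  start: add(add(add(SSZ, SSSZ), mul(SSSZ, SZ)), mul(Z, mul(Z, Z)))
  →1  add(add(S(add(SZ, SSSZ)), mul(SSSZ, SZ)), mul(Z, mul(Z, Z)))
  →2  add(S(add(add(SZ, SSSZ), mul(SSSZ, SZ))), mul(Z, mul(Z, Z)))
  →3  S(add(add(add(SZ, SSSZ), mul(SSSZ, SZ)), mul(Z, mul(Z, Z))))
  →4  S(add(add(S(add(Z, SSSZ)), mul(SSSZ, SZ)), mul(Z, mul(Z, Z))))
  →5  S(add(S(add(add(Z, SSSZ), mul(SSSZ, SZ))), mul(Z, mul(Z, Z))))
  →6  S(S(add(add(add(Z, SSSZ), mul(SSSZ, SZ)), mul(Z, mul(Z, Z)))))
  →7  S(S(add(add(SSSZ, mul(SSSZ, SZ)), mul(Z, mul(Z, Z)))))
  →8  S(S(add(S(add(SSZ, mul(SSSZ, SZ))), mul(Z, mul(Z, Z)))))
  →9  S(S(S(add(add(SSZ, mul(SSSZ, SZ)), mul(Z, mul(Z, Z))))))
  →10  S(S(S(add(S(add(SZ, mul(SSSZ, SZ))), mul(Z, mul(Z, Z))))))
  →11  S(S(S(S(add(add(SZ, mul(SSSZ, SZ)), mul(Z, mul(Z, Z)))))))
  →12  S(S(S(S(add(S(add(Z, mul(SSSZ, SZ))), mul(Z, mul(Z, Z)))))))
  →13  S(S(S(S(S(add(add(Z, mul(SSSZ, SZ)), mul(Z, mul(Z, Z))))))))
  →14  S(S(S(S(S(add(mul(SSSZ, SZ), mul(Z, mul(Z, Z))))))))
  →15  S(S(S(S(S(add(add(SZ, mul(SSZ, SZ)), mul(Z, mul(Z, Z))))))))
  →16  S(S(S(S(S(add(S(add(Z, mul(SSZ, SZ))), mul(Z, mul(Z, Z))))))))
  →17  S(S(S(S(S(S(add(add(Z, mul(SSZ, SZ)), mul(Z, mul(Z, Z)))))))))
  →18  S(S(S(S(S(S(add(mul(SSZ, SZ), mul(Z, mul(Z, Z)))))))))
  →19  S(S(S(S(S(S(add(add(SZ, mul(SZ, SZ)), mul(Z, mul(Z, Z)))))))))
  →20  S(S(S(S(S(S(add(S(add(Z, mul(SZ, SZ))), mul(Z, mul(Z, Z)))))))))
  →21  S(S(S(S(S(S(S(add(add(Z, mul(SZ, SZ)), mul(Z, mul(Z, Z))))))))))
  →22  S(S(S(S(S(S(S(add(mul(SZ, SZ), mul(Z, mul(Z, Z))))))))))
  →23  S(S(S(S(S(S(S(add(add(SZ, mul(Z, SZ)), mul(Z, mul(Z, Z))))))))))
  →24  S(S(S(S(S(S(S(add(S(add(Z, mul(Z, SZ))), mul(Z, mul(Z, Z))))))))))
  →25  S(S(S(S(S(S(S(S(add(add(Z, mul(Z, SZ)), mul(Z, mul(Z, Z)))))))))))
  →26  S(S(S(S(S(S(S(S(add(mul(Z, SZ), mul(Z, mul(Z, Z)))))))))))
  →27  S(S(S(S(S(S(S(S(add(Z, mul(Z, mul(Z, Z)))))))))))
  →28  S(S(S(S(S(S(S(S(mul(Z, mul(Z, Z))))))))))
  →29  S^8(Z)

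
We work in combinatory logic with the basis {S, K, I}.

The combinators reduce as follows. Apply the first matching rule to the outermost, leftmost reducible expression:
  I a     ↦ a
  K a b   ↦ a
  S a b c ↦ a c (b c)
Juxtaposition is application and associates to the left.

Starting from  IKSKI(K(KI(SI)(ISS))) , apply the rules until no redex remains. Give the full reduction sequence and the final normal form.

Answer: normal form = SI(K(SS))  (in 5 steps)

Working:
  start: IKSKI(K(KI(SI)(ISS)))
  [1] KSKI(K(KI(SI)(ISS)))
  [2] SI(K(KI(SI)(ISS)))
  [3] SI(K(I(ISS)))
  [4] SI(K(ISS))
  [5] SI(K(SS))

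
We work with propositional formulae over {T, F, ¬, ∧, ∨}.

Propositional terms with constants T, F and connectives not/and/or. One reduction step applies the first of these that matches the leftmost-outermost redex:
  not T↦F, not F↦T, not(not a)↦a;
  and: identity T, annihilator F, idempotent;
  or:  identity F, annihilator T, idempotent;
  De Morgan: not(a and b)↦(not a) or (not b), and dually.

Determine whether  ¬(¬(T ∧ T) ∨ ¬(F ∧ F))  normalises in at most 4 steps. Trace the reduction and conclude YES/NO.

  start: ¬(¬(T ∧ T) ∨ ¬(F ∧ F))
  [1] ¬¬(T ∧ T) ∧ ¬¬(F ∧ F)
  [2] (T ∧ T) ∧ ¬¬(F ∧ F)
  [3] T ∧ ¬¬(F ∧ F)
  [4] ¬¬(F ∧ F)

Answer: NO — after 4 steps the term is ¬¬(F ∧ F), not yet normal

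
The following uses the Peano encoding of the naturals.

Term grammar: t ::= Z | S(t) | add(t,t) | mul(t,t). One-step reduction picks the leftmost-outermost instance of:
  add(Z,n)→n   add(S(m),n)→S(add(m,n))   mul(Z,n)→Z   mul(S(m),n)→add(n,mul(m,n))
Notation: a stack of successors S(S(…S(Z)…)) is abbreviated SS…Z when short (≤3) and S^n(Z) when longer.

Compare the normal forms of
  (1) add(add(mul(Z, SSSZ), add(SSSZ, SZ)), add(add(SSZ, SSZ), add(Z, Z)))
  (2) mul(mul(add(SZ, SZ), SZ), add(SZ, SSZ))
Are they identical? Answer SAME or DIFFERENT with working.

Term A:
  start: add(add(mul(Z, SSSZ), add(SSSZ, SZ)), add(add(SSZ, SSZ), add(Z, Z)))
  step 1: add(add(Z, add(SSSZ, SZ)), add(add(SSZ, SSZ), add(Z, Z)))
  step 2: add(add(SSSZ, SZ), add(add(SSZ, SSZ), add(Z, Z)))
  step 3: add(S(add(SSZ, SZ)), add(add(SSZ, SSZ), add(Z, Z)))
  step 4: S(add(add(SSZ, SZ), add(add(SSZ, SSZ), add(Z, Z))))
  step 5: S(add(S(add(SZ, SZ)), add(add(SSZ, SSZ), add(Z, Z))))
  step 6: S(S(add(add(SZ, SZ), add(add(SSZ, SSZ), add(Z, Z)))))
  step 7: S(S(add(S(add(Z, SZ)), add(add(SSZ, SSZ), add(Z, Z)))))
  step 8: S(S(S(add(add(Z, SZ), add(add(SSZ, SSZ), add(Z, Z))))))
  step 9: S(S(S(add(SZ, add(add(SSZ, SSZ), add(Z, Z))))))
  step 10: S(S(S(S(add(Z, add(add(SSZ, SSZ), add(Z, Z)))))))
  step 11: S(S(S(S(add(add(SSZ, SSZ), add(Z, Z))))))
  step 12: S(S(S(S(add(S(add(SZ, SSZ)), add(Z, Z))))))
  step 13: S(S(S(S(S(add(add(SZ, SSZ), add(Z, Z)))))))
  step 14: S(S(S(S(S(add(S(add(Z, SSZ)), add(Z, Z)))))))
  step 15: S(S(S(S(S(S(add(add(Z, SSZ), add(Z, Z))))))))
  step 16: S(S(S(S(S(S(add(SSZ, add(Z, Z))))))))
  step 17: S(S(S(S(S(S(S(add(SZ, add(Z, Z)))))))))
  step 18: S(S(S(S(S(S(S(S(add(Z, add(Z, Z))))))))))
  step 19: S(S(S(S(S(S(S(S(add(Z, Z)))))))))
  step 20: S^8(Z)

Term B:
  start: mul(mul(add(SZ, SZ), SZ), add(SZ, SSZ))
  step 1: mul(mul(S(add(Z, SZ)), SZ), add(SZ, SSZ))
  step 2: mul(add(SZ, mul(add(Z, SZ), SZ)), add(SZ, SSZ))
  step 3: mul(S(add(Z, mul(add(Z, SZ), SZ))), add(SZ, SSZ))
  step 4: add(add(SZ, SSZ), mul(add(Z, mul(add(Z, SZ), SZ)), add(SZ, SSZ)))
  step 5: add(S(add(Z, SSZ)), mul(add(Z, mul(add(Z, SZ), SZ)), add(SZ, SSZ)))
  step 6: S(add(add(Z, SSZ), mul(add(Z, mul(add(Z, SZ), SZ)), add(SZ, SSZ))))
  step 7: S(add(SSZ, mul(add(Z, mul(add(Z, SZ), SZ)), add(SZ, SSZ))))
  step 8: S(S(add(SZ, mul(add(Z, mul(add(Z, SZ), SZ)), add(SZ, SSZ)))))
  step 9: S(S(S(add(Z, mul(add(Z, mul(add(Z, SZ), SZ)), add(SZ, SSZ))))))
  step 10: S(S(S(mul(add(Z, mul(add(Z, SZ), SZ)), add(SZ, SSZ)))))
  step 11: S(S(S(mul(mul(add(Z, SZ), SZ), add(SZ, SSZ)))))
  step 12: S(S(S(mul(mul(SZ, SZ), add(SZ, SSZ)))))
  step 13: S(S(S(mul(add(SZ, mul(Z, SZ)), add(SZ, SSZ)))))
  step 14: S(S(S(mul(S(add(Z, mul(Z, SZ))), add(SZ, SSZ)))))
  step 15: S(S(S(add(add(SZ, SSZ), mul(add(Z, mul(Z, SZ)), add(SZ, SSZ))))))
  step 16: S(S(S(add(S(add(Z, SSZ)), mul(add(Z, mul(Z, SZ)), add(SZ, SSZ))))))
  step 17: S(S(S(S(add(add(Z, SSZ), mul(add(Z, mul(Z, SZ)), add(SZ, SSZ)))))))
  step 18: S(S(S(S(add(SSZ, mul(add(Z, mul(Z, SZ)), add(SZ, SSZ)))))))
  step 19: S(S(S(S(S(add(SZ, mul(add(Z, mul(Z, SZ)), add(SZ, SSZ))))))))
  step 20: S(S(S(S(S(S(add(Z, mul(add(Z, mul(Z, SZ)), add(SZ, SSZ)))))))))
  step 21: S(S(S(S(S(S(mul(add(Z, mul(Z, SZ)), add(SZ, SSZ))))))))
  step 22: S(S(S(S(S(S(mul(mul(Z, SZ), add(SZ, SSZ))))))))
  step 23: S(S(S(S(S(S(mul(Z, add(SZ, SSZ))))))))
  step 24: S^6(Z)

Answer: DIFFERENT — A ⇓ S^8(Z), B ⇓ S^6(Z)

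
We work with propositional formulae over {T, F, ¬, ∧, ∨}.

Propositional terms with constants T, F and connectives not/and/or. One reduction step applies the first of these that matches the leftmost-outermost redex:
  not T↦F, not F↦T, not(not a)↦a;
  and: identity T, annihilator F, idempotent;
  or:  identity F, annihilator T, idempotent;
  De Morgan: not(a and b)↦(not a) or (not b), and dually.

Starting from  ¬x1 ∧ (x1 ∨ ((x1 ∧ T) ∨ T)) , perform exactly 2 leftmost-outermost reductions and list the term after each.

  start: ¬x1 ∧ (x1 ∨ ((x1 ∧ T) ∨ T))
  →1  ¬x1 ∧ (x1 ∨ T)
  →2  ¬x1 ∧ T

Answer: after 2 steps: ¬x1 ∧ T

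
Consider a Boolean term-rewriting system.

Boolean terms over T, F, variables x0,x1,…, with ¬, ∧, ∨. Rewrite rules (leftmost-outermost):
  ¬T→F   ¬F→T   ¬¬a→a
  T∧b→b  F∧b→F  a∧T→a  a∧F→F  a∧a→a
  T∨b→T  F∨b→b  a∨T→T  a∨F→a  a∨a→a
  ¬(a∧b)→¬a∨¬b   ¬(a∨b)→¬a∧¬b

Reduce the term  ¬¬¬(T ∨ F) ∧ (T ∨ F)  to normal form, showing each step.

  start: ¬¬¬(T ∨ F) ∧ (T ∨ F)
  [1] ¬(T ∨ F) ∧ (T ∨ F)
  [2] (¬T ∧ ¬F) ∧ (T ∨ F)
  [3] (F ∧ ¬F) ∧ (T ∨ F)
  [4] F ∧ (T ∨ F)
  [5] F

Answer: normal form = F  (in 5 steps)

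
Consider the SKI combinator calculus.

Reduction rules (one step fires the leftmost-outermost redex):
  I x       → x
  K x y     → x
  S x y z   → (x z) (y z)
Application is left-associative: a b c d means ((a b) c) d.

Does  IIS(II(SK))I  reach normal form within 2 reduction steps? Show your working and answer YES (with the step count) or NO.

Answer: NO — after 2 steps the term is S(II(SK))I, not yet normal

Derivation:
  start: IIS(II(SK))I
  →1  IS(II(SK))I
  →2  S(II(SK))I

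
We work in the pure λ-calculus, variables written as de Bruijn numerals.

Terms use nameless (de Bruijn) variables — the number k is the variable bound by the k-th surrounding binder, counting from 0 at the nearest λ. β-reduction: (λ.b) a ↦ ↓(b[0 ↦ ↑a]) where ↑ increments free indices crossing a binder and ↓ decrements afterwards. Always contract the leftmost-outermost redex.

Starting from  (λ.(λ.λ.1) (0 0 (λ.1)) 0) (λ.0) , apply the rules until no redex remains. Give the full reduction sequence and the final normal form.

Answer: normal form = λ.λ.0  (in 5 steps)

Reduction:
  start: (λ.(λ.λ.1) (0 0 (λ.1)) 0) (λ.0)
  →1  (λ.λ.1) ((λ.0) (λ.0) (λ.λ.0)) (λ.0)
  →2  (λ.(λ.0) (λ.0) (λ.λ.0)) (λ.0)
  →3  (λ.0) (λ.0) (λ.λ.0)
  →4  (λ.0) (λ.λ.0)
  →5  λ.λ.0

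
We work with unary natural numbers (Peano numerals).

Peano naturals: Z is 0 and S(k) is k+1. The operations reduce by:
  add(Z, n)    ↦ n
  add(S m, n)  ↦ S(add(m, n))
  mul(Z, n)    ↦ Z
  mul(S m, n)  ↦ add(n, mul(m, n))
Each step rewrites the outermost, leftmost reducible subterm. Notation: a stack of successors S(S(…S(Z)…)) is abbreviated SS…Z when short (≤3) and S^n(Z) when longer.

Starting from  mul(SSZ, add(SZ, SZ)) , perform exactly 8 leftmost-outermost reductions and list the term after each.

Answer: after 8 steps: S(S(add(S(add(Z, SZ)), mul(Z, add(SZ, SZ)))))

Working:
  start: mul(SSZ, add(SZ, SZ))
  →1  add(add(SZ, SZ), mul(SZ, add(SZ, SZ)))
  →2  add(S(add(Z, SZ)), mul(SZ, add(SZ, SZ)))
  →3  S(add(add(Z, SZ), mul(SZ, add(SZ, SZ))))
  →4  S(add(SZ, mul(SZ, add(SZ, SZ))))
  →5  S(S(add(Z, mul(SZ, add(SZ, SZ)))))
  →6  S(S(mul(SZ, add(SZ, SZ))))
  →7  S(S(add(add(SZ, SZ), mul(Z, add(SZ, SZ)))))
  →8  S(S(add(S(add(Z, SZ)), mul(Z, add(SZ, SZ)))))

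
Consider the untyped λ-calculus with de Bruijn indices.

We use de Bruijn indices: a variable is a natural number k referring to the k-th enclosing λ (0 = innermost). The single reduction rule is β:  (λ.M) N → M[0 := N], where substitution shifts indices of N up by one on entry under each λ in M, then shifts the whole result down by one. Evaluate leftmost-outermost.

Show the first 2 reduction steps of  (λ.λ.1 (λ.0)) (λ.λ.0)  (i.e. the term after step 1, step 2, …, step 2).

  start: (λ.λ.1 (λ.0)) (λ.λ.0)
  step 1: λ.(λ.λ.0) (λ.0)
  step 2: λ.λ.0

Answer: after 2 steps: λ.λ.0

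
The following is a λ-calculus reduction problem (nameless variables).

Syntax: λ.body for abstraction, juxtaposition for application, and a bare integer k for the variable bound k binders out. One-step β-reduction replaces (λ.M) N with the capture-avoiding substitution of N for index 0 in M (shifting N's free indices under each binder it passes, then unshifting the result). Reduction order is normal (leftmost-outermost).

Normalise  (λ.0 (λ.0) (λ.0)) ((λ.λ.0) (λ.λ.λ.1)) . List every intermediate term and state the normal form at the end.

  start: (λ.0 (λ.0) (λ.0)) ((λ.λ.0) (λ.λ.λ.1))
  step 1: (λ.λ.0) (λ.λ.λ.1) (λ.0) (λ.0)
  step 2: (λ.0) (λ.0) (λ.0)
  step 3: (λ.0) (λ.0)
  step 4: λ.0

Answer: normal form = λ.0  (in 4 steps)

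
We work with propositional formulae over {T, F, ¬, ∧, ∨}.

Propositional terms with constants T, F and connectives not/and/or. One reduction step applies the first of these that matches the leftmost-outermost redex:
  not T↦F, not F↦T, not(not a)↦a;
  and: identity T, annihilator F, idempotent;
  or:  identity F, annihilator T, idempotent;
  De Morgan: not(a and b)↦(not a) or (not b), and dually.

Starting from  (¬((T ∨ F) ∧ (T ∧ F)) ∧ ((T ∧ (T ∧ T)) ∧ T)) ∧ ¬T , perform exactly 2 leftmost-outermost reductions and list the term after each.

Answer: after 2 steps: (((¬T ∧ ¬F) ∨ ¬(T ∧ F)) ∧ ((T ∧ (T ∧ T)) ∧ T)) ∧ ¬T

Derivation:
  start: (¬((T ∨ F) ∧ (T ∧ F)) ∧ ((T ∧ (T ∧ T)) ∧ T)) ∧ ¬T
  step 1: ((¬(T ∨ F) ∨ ¬(T ∧ F)) ∧ ((T ∧ (T ∧ T)) ∧ T)) ∧ ¬T
  step 2: (((¬T ∧ ¬F) ∨ ¬(T ∧ F)) ∧ ((T ∧ (T ∧ T)) ∧ T)) ∧ ¬T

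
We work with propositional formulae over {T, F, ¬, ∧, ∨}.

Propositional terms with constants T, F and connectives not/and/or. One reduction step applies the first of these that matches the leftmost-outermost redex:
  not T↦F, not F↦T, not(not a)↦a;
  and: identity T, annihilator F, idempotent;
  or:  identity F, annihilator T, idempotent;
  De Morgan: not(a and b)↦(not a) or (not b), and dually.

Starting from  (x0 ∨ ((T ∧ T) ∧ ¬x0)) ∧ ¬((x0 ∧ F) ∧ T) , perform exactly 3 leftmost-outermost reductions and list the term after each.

Answer: after 3 steps: (x0 ∨ ¬x0) ∧ (¬(x0 ∧ F) ∨ ¬T)

Reduction:
  start: (x0 ∨ ((T ∧ T) ∧ ¬x0)) ∧ ¬((x0 ∧ F) ∧ T)
  →1  (x0 ∨ (T ∧ ¬x0)) ∧ ¬((x0 ∧ F) ∧ T)
  →2  (x0 ∨ ¬x0) ∧ ¬((x0 ∧ F) ∧ T)
  →3  (x0 ∨ ¬x0) ∧ (¬(x0 ∧ F) ∨ ¬T)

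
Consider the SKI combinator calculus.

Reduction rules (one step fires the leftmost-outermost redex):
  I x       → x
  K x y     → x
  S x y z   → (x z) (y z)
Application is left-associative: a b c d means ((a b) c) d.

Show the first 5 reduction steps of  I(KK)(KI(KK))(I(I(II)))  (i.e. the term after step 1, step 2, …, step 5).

Answer: after 5 steps: KI

Working:
  start: I(KK)(KI(KK))(I(I(II)))
  [1] KK(KI(KK))(I(I(II)))
  [2] K(I(I(II)))
  [3] K(I(II))
  [4] K(II)
  [5] KI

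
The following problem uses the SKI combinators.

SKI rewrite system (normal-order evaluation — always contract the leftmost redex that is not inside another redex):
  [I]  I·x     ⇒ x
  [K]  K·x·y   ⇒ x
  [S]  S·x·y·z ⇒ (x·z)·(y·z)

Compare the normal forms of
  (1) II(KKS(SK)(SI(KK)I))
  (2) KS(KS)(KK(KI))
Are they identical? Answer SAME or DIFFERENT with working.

Answer: SAME — A ⇓ SK, B ⇓ SK

Derivation:
Term A:
  start: II(KKS(SK)(SI(KK)I))
  step 1: I(KKS(SK)(SI(KK)I))
  step 2: KKS(SK)(SI(KK)I)
  step 3: K(SK)(SI(KK)I)
  step 4: SK

Term B:
  start: KS(KS)(KK(KI))
  step 1: S(KK(KI))
  step 2: SK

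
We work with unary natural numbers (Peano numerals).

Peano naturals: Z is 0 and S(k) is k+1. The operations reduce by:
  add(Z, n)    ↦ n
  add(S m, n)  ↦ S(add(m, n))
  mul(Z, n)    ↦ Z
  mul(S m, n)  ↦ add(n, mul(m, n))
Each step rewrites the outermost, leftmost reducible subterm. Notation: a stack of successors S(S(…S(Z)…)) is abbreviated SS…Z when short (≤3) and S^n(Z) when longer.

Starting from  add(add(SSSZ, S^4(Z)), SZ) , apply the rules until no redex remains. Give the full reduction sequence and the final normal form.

  start: add(add(SSSZ, S^4(Z)), SZ)
  step 1: add(S(add(SSZ, S^4(Z))), SZ)
  step 2: S(add(add(SSZ, S^4(Z)), SZ))
  step 3: S(add(S(add(SZ, S^4(Z))), SZ))
  step 4: S(S(add(add(SZ, S^4(Z)), SZ)))
  step 5: S(S(add(S(add(Z, S^4(Z))), SZ)))
  step 6: S(S(S(add(add(Z, S^4(Z)), SZ))))
  step 7: S(S(S(add(S^4(Z), SZ))))
  step 8: S(S(S(S(add(SSSZ, SZ)))))
  step 9: S(S(S(S(S(add(SSZ, SZ))))))
  step 10: S(S(S(S(S(S(add(SZ, SZ)))))))
  step 11: S(S(S(S(S(S(S(add(Z, SZ))))))))
  step 12: S^8(Z)

Answer: normal form = S^8(Z)  (in 12 steps)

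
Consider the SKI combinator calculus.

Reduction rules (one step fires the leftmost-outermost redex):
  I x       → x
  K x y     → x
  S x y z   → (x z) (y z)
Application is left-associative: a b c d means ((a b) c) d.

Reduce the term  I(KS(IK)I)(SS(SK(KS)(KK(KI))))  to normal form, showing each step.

Answer: normal form = SI(SSK)  (in 5 steps)

Working:
  start: I(KS(IK)I)(SS(SK(KS)(KK(KI))))
  [1] KS(IK)I(SS(SK(KS)(KK(KI))))
  [2] SI(SS(SK(KS)(KK(KI))))
  [3] SI(SS(K(KK(KI))(KS(KK(KI)))))
  [4] SI(SS(KK(KI)))
  [5] SI(SSK)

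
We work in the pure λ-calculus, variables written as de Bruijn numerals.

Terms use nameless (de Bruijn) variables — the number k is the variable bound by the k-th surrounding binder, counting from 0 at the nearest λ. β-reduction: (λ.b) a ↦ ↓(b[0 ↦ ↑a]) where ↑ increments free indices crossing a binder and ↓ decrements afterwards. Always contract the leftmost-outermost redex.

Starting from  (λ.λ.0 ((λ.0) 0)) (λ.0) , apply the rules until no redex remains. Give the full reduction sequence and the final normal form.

Answer: normal form = λ.0 0  (in 2 steps)

Reduction:
  start: (λ.λ.0 ((λ.0) 0)) (λ.0)
  →1  λ.0 ((λ.0) 0)
  →2  λ.0 0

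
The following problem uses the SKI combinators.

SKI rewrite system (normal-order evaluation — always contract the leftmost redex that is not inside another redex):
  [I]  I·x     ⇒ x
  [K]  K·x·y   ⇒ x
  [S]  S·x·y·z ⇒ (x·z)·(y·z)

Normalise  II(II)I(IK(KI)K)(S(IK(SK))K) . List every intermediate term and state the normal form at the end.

Answer: normal form = I  (in 8 steps)

Derivation:
  start: II(II)I(IK(KI)K)(S(IK(SK))K)
  step 1: I(II)I(IK(KI)K)(S(IK(SK))K)
  step 2: III(IK(KI)K)(S(IK(SK))K)
  step 3: II(IK(KI)K)(S(IK(SK))K)
  step 4: I(IK(KI)K)(S(IK(SK))K)
  step 5: IK(KI)K(S(IK(SK))K)
  step 6: K(KI)K(S(IK(SK))K)
  step 7: KI(S(IK(SK))K)
  step 8: I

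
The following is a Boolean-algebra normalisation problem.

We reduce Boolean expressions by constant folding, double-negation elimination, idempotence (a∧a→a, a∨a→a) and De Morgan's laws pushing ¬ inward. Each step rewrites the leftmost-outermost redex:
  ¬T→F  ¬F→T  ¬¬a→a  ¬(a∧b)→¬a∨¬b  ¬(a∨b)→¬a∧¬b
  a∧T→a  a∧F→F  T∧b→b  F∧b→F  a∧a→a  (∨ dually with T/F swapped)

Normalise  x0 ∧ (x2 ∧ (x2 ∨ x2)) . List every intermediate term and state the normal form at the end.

  start: x0 ∧ (x2 ∧ (x2 ∨ x2))
  [1] x0 ∧ (x2 ∧ x2)
  [2] x0 ∧ x2

Answer: normal form = x0 ∧ x2  (in 2 steps)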